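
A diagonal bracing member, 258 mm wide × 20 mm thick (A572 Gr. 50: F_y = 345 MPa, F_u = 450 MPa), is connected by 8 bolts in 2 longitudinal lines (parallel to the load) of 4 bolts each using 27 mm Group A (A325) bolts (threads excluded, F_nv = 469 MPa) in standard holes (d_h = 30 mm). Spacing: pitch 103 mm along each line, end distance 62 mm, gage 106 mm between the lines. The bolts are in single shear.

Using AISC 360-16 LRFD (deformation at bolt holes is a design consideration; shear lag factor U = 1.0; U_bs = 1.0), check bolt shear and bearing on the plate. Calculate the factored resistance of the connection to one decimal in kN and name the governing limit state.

1611.2 kN (bolt shear governs)

Bolt shear: A_b = π(27)²/4 = 572.56 mm². φR_n = 0.75 × 469 × 572.56 × 8 × 1 = 1611.2 kN.
Bearing (20 mm plate, F_u = 450 MPa): end bolts L_c = 62 − 30/2 = 47, R_n = min(1.2×47×20×450, 2.4×27×20×450) = 507.6 kN/bolt; interior L_c = 103 − 30 = 73, R_n = 583.2 kN/bolt. φR_n = 0.75 × (2×507.6 + 6×583.2) = 3385.8 kN.
Governing: min(1611.2, 3385.8) = 1611.2 kN → bolt shear.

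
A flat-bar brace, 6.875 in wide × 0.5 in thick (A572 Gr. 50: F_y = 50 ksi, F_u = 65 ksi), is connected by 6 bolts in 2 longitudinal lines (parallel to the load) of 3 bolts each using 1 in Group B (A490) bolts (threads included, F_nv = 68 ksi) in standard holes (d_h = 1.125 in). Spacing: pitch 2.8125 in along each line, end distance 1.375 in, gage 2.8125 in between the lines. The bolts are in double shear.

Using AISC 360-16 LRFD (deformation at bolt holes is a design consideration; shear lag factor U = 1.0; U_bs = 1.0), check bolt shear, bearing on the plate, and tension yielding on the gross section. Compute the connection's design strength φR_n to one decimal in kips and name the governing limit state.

Bolt shear: A_b = π(1)²/4 = 0.7854 in². φR_n = 0.75 × 68 × 0.7854 × 6 × 2 = 480.7 kips.
Bearing (0.5 in plate, F_u = 65 ksi): end bolts L_c = 1.375 − 1.125/2 = 0.8125, R_n = min(1.2×0.8125×0.5×65, 2.4×1×0.5×65) = 31.688 kips/bolt; interior L_c = 2.8125 − 1.125 = 1.6875, R_n = 65.813 kips/bolt. φR_n = 0.75 × (2×31.688 + 4×65.813) = 245.0 kips.
Tension yield (gross): A_g = 6.875×0.5 = 3.4375 in². φR_n = 0.90 × 50 × 3.4375 = 154.7 kips.
Governing: min(480.7, 245.0, 154.7) = 154.7 kips → gross-section yield.

154.7 kips (gross-section yield governs)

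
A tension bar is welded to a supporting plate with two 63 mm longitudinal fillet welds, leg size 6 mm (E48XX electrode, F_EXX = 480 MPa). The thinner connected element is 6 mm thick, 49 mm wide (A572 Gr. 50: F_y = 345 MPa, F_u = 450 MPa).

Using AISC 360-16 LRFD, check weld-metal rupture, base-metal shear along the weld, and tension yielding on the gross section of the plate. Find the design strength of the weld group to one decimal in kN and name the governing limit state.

Weld metal: throat = 0.707×6 = 4.242 mm, L = 2×63 = 126 mm. φR_n = 0.75 × 0.6 × 480 × 4.242 × 126 = 115.5 kN.
Base metal shear (6 mm plate): yield φR_n = 1.0×0.6×345×6×126 = 156.5 kN; rupture φR_n = 0.75×0.6×450×6×126 = 153.1 kN; take 153.1 kN (rupture).
Tension yield (gross): A_g = 49×6 = 294 mm². φR_n = 0.90 × 345 × 294 = 91.3 kN.
Governing: min(115.5, 153.1, 91.3) = 91.3 kN → gross-section yield.

91.3 kN (gross-section yield governs)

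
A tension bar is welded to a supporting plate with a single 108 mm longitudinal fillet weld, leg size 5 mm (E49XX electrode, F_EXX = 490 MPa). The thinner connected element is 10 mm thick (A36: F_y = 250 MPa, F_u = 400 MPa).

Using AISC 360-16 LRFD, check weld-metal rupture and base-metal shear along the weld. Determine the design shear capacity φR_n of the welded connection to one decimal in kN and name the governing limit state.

Weld metal: throat = 0.707×5 = 3.535 mm, L = 108 mm. φR_n = 0.75 × 0.6 × 490 × 3.535 × 108 = 84.2 kN.
Base metal shear (10 mm plate): yield φR_n = 1.0×0.6×250×10×108 = 162.0 kN; rupture φR_n = 0.75×0.6×400×10×108 = 194.4 kN; take 162.0 kN (yield).
Governing: min(84.2, 162.0) = 84.2 kN → weld metal.

84.2 kN (weld metal governs)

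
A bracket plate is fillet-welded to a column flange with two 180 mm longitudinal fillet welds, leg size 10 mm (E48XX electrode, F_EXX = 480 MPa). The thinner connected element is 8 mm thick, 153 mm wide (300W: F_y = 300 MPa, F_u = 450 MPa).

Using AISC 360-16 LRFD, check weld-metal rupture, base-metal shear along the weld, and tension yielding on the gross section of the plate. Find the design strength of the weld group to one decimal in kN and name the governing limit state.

Weld metal: throat = 0.707×10 = 7.07 mm, L = 2×180 = 360 mm. φR_n = 0.75 × 0.6 × 480 × 7.07 × 360 = 549.8 kN.
Base metal shear (8 mm plate): yield φR_n = 1.0×0.6×300×8×360 = 518.4 kN; rupture φR_n = 0.75×0.6×450×8×360 = 583.2 kN; take 518.4 kN (yield).
Tension yield (gross): A_g = 153×8 = 1224 mm². φR_n = 0.90 × 300 × 1224 = 330.5 kN.
Governing: min(549.8, 518.4, 330.5) = 330.5 kN → gross-section yield.

330.5 kN (gross-section yield governs)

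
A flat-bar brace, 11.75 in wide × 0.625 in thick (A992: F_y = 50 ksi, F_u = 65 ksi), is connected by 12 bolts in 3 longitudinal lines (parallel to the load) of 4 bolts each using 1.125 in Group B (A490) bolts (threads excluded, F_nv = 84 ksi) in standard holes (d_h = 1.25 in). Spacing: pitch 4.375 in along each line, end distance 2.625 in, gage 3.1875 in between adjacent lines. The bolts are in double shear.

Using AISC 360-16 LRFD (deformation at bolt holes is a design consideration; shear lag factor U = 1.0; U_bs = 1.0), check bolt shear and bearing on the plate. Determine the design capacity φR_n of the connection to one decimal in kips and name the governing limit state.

959.8 kips (bearing governs)

Bolt shear: A_b = π(1.125)²/4 = 0.99402 in². φR_n = 0.75 × 84 × 0.99402 × 12 × 2 = 1503.0 kips.
Bearing (0.625 in plate, F_u = 65 ksi): end bolts L_c = 2.625 − 1.25/2 = 2, R_n = min(1.2×2×0.625×65, 2.4×1.125×0.625×65) = 97.5 kips/bolt; interior L_c = 4.375 − 1.25 = 3.125, R_n = 109.69 kips/bolt. φR_n = 0.75 × (3×97.5 + 9×109.69) = 959.8 kips.
Governing: min(1503.0, 959.8) = 959.8 kips → bearing.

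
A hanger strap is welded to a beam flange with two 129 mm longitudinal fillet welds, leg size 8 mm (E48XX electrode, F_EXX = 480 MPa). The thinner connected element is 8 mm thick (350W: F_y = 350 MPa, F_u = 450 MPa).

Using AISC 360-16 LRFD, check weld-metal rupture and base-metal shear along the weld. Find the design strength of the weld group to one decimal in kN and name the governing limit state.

315.2 kN (weld metal governs)

Weld metal: throat = 0.707×8 = 5.656 mm, L = 2×129 = 258 mm. φR_n = 0.75 × 0.6 × 480 × 5.656 × 258 = 315.2 kN.
Base metal shear (8 mm plate): yield φR_n = 1.0×0.6×350×8×258 = 433.4 kN; rupture φR_n = 0.75×0.6×450×8×258 = 418.0 kN; take 418.0 kN (rupture).
Governing: min(315.2, 418.0) = 315.2 kN → weld metal.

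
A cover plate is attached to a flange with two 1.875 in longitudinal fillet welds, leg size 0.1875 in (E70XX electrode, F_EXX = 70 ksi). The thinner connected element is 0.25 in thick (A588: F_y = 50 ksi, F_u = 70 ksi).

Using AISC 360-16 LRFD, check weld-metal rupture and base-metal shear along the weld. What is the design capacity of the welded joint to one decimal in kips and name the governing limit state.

Weld metal: throat = 0.707×0.1875 = 0.13256 in, L = 2×1.875 = 3.75 in. φR_n = 0.75 × 0.6 × 70 × 0.13256 × 3.75 = 15.7 kips.
Base metal shear (0.25 in plate): yield φR_n = 1.0×0.6×50×0.25×3.75 = 28.1 kips; rupture φR_n = 0.75×0.6×70×0.25×3.75 = 29.5 kips; take 28.1 kips (yield).
Governing: min(15.7, 28.1) = 15.7 kips → weld metal.

15.7 kips (weld metal governs)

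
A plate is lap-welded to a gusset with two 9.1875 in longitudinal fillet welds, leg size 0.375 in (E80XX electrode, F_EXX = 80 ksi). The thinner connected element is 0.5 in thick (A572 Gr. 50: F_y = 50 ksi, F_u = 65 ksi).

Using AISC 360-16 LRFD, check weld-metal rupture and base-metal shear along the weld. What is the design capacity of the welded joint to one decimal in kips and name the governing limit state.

Weld metal: throat = 0.707×0.375 = 0.26513 in, L = 2×9.1875 = 18.375 in. φR_n = 0.75 × 0.6 × 80 × 0.26513 × 18.375 = 175.4 kips.
Base metal shear (0.5 in plate): yield φR_n = 1.0×0.6×50×0.5×18.375 = 275.6 kips; rupture φR_n = 0.75×0.6×65×0.5×18.375 = 268.7 kips; take 268.7 kips (rupture).
Governing: min(175.4, 268.7) = 175.4 kips → weld metal.

175.4 kips (weld metal governs)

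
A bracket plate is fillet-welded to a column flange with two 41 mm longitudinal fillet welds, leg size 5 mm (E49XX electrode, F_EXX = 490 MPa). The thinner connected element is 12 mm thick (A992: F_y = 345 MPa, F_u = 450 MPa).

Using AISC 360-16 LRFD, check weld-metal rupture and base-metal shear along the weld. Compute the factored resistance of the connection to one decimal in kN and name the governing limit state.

63.9 kN (weld metal governs)

Weld metal: throat = 0.707×5 = 3.535 mm, L = 2×41 = 82 mm. φR_n = 0.75 × 0.6 × 490 × 3.535 × 82 = 63.9 kN.
Base metal shear (12 mm plate): yield φR_n = 1.0×0.6×345×12×82 = 203.7 kN; rupture φR_n = 0.75×0.6×450×12×82 = 199.3 kN; take 199.3 kN (rupture).
Governing: min(63.9, 199.3) = 63.9 kN → weld metal.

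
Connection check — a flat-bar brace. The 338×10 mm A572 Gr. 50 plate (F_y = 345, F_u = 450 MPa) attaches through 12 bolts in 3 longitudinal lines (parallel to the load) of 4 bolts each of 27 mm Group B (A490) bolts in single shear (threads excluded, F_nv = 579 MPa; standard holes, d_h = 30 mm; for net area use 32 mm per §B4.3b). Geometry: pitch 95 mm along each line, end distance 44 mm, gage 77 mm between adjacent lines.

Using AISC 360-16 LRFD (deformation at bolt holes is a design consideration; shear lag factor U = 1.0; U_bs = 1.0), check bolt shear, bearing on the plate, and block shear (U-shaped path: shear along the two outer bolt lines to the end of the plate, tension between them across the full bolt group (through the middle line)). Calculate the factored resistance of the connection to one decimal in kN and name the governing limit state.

Bolt shear: A_b = π(27)²/4 = 572.56 mm². φR_n = 0.75 × 579 × 572.56 × 12 × 1 = 2983.6 kN.
Bearing (10 mm plate, F_u = 450 MPa): end bolts L_c = 44 − 30/2 = 29, R_n = min(1.2×29×10×450, 2.4×27×10×450) = 156.6 kN/bolt; interior L_c = 95 − 30 = 65, R_n = 291.6 kN/bolt. φR_n = 0.75 × (3×156.6 + 9×291.6) = 2320.7 kN.
Block shear: shear path 2×[44+3×95] = 2×329 mm, A_gv = 6580, A_nv = 2×(329 − 3.5×32)×10 = 4340 mm²; tension across gage: (154 − 2×32)×10 = 900 mm². R_n = min(0.6×450×4340, 0.6×345×6580) + 1.0×450×900 = min(1171.8, 1362.1) + 405 = 1576.8 kN. φR_n = 0.75 × 1576.8 = 1182.6 kN.
Governing: min(2983.6, 2320.7, 1182.6) = 1182.6 kN → block shear.

1182.6 kN (block shear governs)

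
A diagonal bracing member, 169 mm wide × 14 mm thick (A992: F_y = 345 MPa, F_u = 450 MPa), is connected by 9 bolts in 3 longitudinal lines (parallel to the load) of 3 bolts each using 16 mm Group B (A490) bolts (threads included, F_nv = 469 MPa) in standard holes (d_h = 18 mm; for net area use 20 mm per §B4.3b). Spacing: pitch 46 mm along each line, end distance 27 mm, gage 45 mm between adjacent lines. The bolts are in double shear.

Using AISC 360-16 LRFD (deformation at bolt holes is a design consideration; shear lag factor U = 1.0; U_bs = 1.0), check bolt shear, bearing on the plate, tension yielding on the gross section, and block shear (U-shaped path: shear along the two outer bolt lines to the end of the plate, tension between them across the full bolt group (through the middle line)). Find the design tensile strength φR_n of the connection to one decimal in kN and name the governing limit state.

Bolt shear: A_b = π(16)²/4 = 201.06 mm². φR_n = 0.75 × 469 × 201.06 × 9 × 2 = 1273.0 kN.
Bearing (14 mm plate, F_u = 450 MPa): end bolts L_c = 27 − 18/2 = 18, R_n = min(1.2×18×14×450, 2.4×16×14×450) = 136.08 kN/bolt; interior L_c = 46 − 18 = 28, R_n = 211.68 kN/bolt. φR_n = 0.75 × (3×136.08 + 6×211.68) = 1258.7 kN.
Tension yield (gross): A_g = 169×14 = 2366 mm². φR_n = 0.90 × 345 × 2366 = 734.6 kN.
Block shear: shear path 2×[27+2×46] = 2×119 mm, A_gv = 3332, A_nv = 2×(119 − 2.5×20)×14 = 1932 mm²; tension across gage: (90 − 2×20)×14 = 700 mm². R_n = min(0.6×450×1932, 0.6×345×3332) + 1.0×450×700 = min(521.64, 689.72) + 315 = 836.64 kN. φR_n = 0.75 × 836.64 = 627.5 kN.
Governing: min(1273.0, 1258.7, 734.6, 627.5) = 627.5 kN → block shear.

627.5 kN (block shear governs)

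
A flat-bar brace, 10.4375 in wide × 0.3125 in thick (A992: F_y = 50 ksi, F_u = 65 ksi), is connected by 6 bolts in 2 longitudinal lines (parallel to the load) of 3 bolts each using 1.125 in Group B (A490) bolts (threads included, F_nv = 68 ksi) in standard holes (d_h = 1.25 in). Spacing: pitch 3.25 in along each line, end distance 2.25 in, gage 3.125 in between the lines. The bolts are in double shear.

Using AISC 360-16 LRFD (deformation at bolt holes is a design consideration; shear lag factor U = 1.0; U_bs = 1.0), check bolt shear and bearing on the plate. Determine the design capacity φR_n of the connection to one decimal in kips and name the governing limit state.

205.7 kips (bearing governs)

Bolt shear: A_b = π(1.125)²/4 = 0.99402 in². φR_n = 0.75 × 68 × 0.99402 × 6 × 2 = 608.3 kips.
Bearing (0.3125 in plate, F_u = 65 ksi): end bolts L_c = 2.25 − 1.25/2 = 1.625, R_n = min(1.2×1.625×0.3125×65, 2.4×1.125×0.3125×65) = 39.609 kips/bolt; interior L_c = 3.25 − 1.25 = 2, R_n = 48.75 kips/bolt. φR_n = 0.75 × (2×39.609 + 4×48.75) = 205.7 kips.
Governing: min(608.3, 205.7) = 205.7 kips → bearing.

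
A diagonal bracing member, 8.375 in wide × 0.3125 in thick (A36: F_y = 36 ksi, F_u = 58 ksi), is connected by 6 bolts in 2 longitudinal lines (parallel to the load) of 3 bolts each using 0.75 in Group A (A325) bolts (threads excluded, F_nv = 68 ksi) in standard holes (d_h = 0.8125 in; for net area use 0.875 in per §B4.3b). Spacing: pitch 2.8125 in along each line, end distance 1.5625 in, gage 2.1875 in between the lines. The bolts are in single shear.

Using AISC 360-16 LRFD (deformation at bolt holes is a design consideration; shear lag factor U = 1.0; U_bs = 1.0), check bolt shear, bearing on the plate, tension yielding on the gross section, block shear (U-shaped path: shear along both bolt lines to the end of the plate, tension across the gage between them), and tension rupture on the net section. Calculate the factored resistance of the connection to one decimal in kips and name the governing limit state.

Bolt shear: A_b = π(0.75)²/4 = 0.44179 in². φR_n = 0.75 × 68 × 0.44179 × 6 × 1 = 135.2 kips.
Bearing (0.3125 in plate, F_u = 58 ksi): end bolts L_c = 1.5625 − 0.8125/2 = 1.15625, R_n = min(1.2×1.15625×0.3125×58, 2.4×0.75×0.3125×58) = 25.148 kips/bolt; interior L_c = 2.8125 − 0.8125 = 2, R_n = 32.625 kips/bolt. φR_n = 0.75 × (2×25.148 + 4×32.625) = 135.6 kips.
Tension yield (gross): A_g = 8.375×0.3125 = 2.6172 in². φR_n = 0.90 × 36 × 2.6172 = 84.8 kips.
Block shear: shear path 2×[1.5625+2×2.8125] = 2×7.1875 in, A_gv = 4.4922, A_nv = 2×(7.1875 − 2.5×0.875)×0.3125 = 3.125 in²; tension across gage: (2.1875 − 1×0.875)×0.3125 = 0.41016 in². R_n = min(0.6×58×3.125, 0.6×36×4.4922) + 1.0×58×0.41016 = min(108.75, 97.032) + 23.789 = 120.82 kips. φR_n = 0.75 × 120.82 = 90.6 kips.
Tension rupture (net): A_n = (8.375 − 2×0.875)×0.3125 = 2.0703 in² (U = 1.0, A_e = A_n). φR_n = 0.75 × 58 × 2.0703 = 90.1 kips.
Governing: min(135.2, 135.6, 84.8, 90.6, 90.1) = 84.8 kips → gross-section yield.

84.8 kips (gross-section yield governs)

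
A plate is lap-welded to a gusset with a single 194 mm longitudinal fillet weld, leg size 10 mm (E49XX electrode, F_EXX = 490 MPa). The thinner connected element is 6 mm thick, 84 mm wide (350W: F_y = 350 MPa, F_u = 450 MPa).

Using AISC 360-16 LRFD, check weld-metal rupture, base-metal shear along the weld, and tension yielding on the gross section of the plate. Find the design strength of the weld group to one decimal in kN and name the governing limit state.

158.8 kN (gross-section yield governs)

Weld metal: throat = 0.707×10 = 7.07 mm, L = 194 mm. φR_n = 0.75 × 0.6 × 490 × 7.07 × 194 = 302.4 kN.
Base metal shear (6 mm plate): yield φR_n = 1.0×0.6×350×6×194 = 244.4 kN; rupture φR_n = 0.75×0.6×450×6×194 = 235.7 kN; take 235.7 kN (rupture).
Tension yield (gross): A_g = 84×6 = 504 mm². φR_n = 0.90 × 350 × 504 = 158.8 kN.
Governing: min(302.4, 235.7, 158.8) = 158.8 kN → gross-section yield.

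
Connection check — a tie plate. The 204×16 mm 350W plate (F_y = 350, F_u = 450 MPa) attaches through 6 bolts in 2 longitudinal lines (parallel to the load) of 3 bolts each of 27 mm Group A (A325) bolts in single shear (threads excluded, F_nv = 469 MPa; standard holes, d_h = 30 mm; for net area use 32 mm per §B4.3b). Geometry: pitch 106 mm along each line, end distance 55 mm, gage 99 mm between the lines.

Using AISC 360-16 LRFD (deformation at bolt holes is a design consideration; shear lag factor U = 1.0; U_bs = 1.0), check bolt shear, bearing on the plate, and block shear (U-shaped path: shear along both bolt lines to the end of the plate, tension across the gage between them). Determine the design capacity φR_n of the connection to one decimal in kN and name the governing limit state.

1208.4 kN (bolt shear governs)

Bolt shear: A_b = π(27)²/4 = 572.56 mm². φR_n = 0.75 × 469 × 572.56 × 6 × 1 = 1208.4 kN.
Bearing (16 mm plate, F_u = 450 MPa): end bolts L_c = 55 − 30/2 = 40, R_n = min(1.2×40×16×450, 2.4×27×16×450) = 345.6 kN/bolt; interior L_c = 106 − 30 = 76, R_n = 466.56 kN/bolt. φR_n = 0.75 × (2×345.6 + 4×466.56) = 1918.1 kN.
Block shear: shear path 2×[55+2×106] = 2×267 mm, A_gv = 8544, A_nv = 2×(267 − 2.5×32)×16 = 5984 mm²; tension across gage: (99 − 1×32)×16 = 1072 mm². R_n = min(0.6×450×5984, 0.6×350×8544) + 1.0×450×1072 = min(1615.7, 1794.2) + 482.4 = 2098.1 kN. φR_n = 0.75 × 2098.1 = 1573.6 kN.
Governing: min(1208.4, 1918.1, 1573.6) = 1208.4 kN → bolt shear.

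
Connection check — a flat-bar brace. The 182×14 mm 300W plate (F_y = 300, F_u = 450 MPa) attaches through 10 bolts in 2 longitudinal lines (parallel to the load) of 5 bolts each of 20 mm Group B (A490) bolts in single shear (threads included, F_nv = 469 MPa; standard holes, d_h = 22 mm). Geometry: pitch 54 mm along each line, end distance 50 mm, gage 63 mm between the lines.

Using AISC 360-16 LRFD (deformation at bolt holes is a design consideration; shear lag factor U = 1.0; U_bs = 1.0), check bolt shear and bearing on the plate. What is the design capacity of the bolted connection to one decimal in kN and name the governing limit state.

1105.1 kN (bolt shear governs)

Bolt shear: A_b = π(20)²/4 = 314.16 mm². φR_n = 0.75 × 469 × 314.16 × 10 × 1 = 1105.1 kN.
Bearing (14 mm plate, F_u = 450 MPa): end bolts L_c = 50 − 22/2 = 39, R_n = min(1.2×39×14×450, 2.4×20×14×450) = 294.84 kN/bolt; interior L_c = 54 − 22 = 32, R_n = 241.92 kN/bolt. φR_n = 0.75 × (2×294.84 + 8×241.92) = 1893.8 kN.
Governing: min(1105.1, 1893.8) = 1105.1 kN → bolt shear.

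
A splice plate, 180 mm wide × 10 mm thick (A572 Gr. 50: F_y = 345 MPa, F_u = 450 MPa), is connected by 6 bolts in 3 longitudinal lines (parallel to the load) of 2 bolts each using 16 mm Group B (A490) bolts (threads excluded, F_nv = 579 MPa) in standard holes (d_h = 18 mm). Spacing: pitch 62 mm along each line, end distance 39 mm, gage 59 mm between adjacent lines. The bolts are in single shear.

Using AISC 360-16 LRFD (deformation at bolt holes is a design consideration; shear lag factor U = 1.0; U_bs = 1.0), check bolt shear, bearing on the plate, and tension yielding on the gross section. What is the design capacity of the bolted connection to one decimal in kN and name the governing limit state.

523.9 kN (bolt shear governs)

Bolt shear: A_b = π(16)²/4 = 201.06 mm². φR_n = 0.75 × 579 × 201.06 × 6 × 1 = 523.9 kN.
Bearing (10 mm plate, F_u = 450 MPa): end bolts L_c = 39 − 18/2 = 30, R_n = min(1.2×30×10×450, 2.4×16×10×450) = 162 kN/bolt; interior L_c = 62 − 18 = 44, R_n = 172.8 kN/bolt. φR_n = 0.75 × (3×162 + 3×172.8) = 753.3 kN.
Tension yield (gross): A_g = 180×10 = 1800 mm². φR_n = 0.90 × 345 × 1800 = 558.9 kN.
Governing: min(523.9, 753.3, 558.9) = 523.9 kN → bolt shear.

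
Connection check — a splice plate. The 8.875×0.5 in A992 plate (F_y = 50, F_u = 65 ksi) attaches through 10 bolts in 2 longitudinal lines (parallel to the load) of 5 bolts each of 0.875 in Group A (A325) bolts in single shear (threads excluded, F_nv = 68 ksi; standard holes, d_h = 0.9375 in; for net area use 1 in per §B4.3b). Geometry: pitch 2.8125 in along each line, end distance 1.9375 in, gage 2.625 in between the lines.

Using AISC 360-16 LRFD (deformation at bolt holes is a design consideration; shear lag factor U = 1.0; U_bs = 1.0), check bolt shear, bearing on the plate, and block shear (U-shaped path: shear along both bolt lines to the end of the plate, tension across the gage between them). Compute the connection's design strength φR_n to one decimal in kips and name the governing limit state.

293.7 kips (block shear governs)

Bolt shear: A_b = π(0.875)²/4 = 0.60132 in². φR_n = 0.75 × 68 × 0.60132 × 10 × 1 = 306.7 kips.
Bearing (0.5 in plate, F_u = 65 ksi): end bolts L_c = 1.9375 − 0.9375/2 = 1.46875, R_n = min(1.2×1.46875×0.5×65, 2.4×0.875×0.5×65) = 57.281 kips/bolt; interior L_c = 2.8125 − 0.9375 = 1.875, R_n = 68.25 kips/bolt. φR_n = 0.75 × (2×57.281 + 8×68.25) = 495.4 kips.
Block shear: shear path 2×[1.9375+4×2.8125] = 2×13.1875 in, A_gv = 13.188, A_nv = 2×(13.1875 − 4.5×1)×0.5 = 8.6875 in²; tension across gage: (2.625 − 1×1)×0.5 = 0.8125 in². R_n = min(0.6×65×8.6875, 0.6×50×13.188) + 1.0×65×0.8125 = min(338.81, 395.64) + 52.813 = 391.62 kips. φR_n = 0.75 × 391.62 = 293.7 kips.
Governing: min(306.7, 495.4, 293.7) = 293.7 kips → block shear.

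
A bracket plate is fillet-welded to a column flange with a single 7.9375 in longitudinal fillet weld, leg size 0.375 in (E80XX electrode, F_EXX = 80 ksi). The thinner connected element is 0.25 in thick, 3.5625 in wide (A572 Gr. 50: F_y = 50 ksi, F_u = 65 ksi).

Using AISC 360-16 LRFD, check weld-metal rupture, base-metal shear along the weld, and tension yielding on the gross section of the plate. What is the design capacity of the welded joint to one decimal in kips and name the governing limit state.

Weld metal: throat = 0.707×0.375 = 0.26513 in, L = 7.9375 in. φR_n = 0.75 × 0.6 × 80 × 0.26513 × 7.9375 = 75.8 kips.
Base metal shear (0.25 in plate): yield φR_n = 1.0×0.6×50×0.25×7.9375 = 59.5 kips; rupture φR_n = 0.75×0.6×65×0.25×7.9375 = 58.0 kips; take 58.0 kips (rupture).
Tension yield (gross): A_g = 3.5625×0.25 = 0.89063 in². φR_n = 0.90 × 50 × 0.89063 = 40.1 kips.
Governing: min(75.8, 58.0, 40.1) = 40.1 kips → gross-section yield.

40.1 kips (gross-section yield governs)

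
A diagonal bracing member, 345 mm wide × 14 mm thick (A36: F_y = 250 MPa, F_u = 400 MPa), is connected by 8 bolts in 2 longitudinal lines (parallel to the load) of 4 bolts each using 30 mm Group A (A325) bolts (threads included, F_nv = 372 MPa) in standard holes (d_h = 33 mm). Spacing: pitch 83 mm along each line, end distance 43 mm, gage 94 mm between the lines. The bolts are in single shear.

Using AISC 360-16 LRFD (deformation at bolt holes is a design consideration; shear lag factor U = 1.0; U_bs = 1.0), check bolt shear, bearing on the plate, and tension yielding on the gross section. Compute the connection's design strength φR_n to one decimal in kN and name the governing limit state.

Bolt shear: A_b = π(30)²/4 = 706.86 mm². φR_n = 0.75 × 372 × 706.86 × 8 × 1 = 1577.7 kN.
Bearing (14 mm plate, F_u = 400 MPa): end bolts L_c = 43 − 33/2 = 26.5, R_n = min(1.2×26.5×14×400, 2.4×30×14×400) = 178.08 kN/bolt; interior L_c = 83 − 33 = 50, R_n = 336 kN/bolt. φR_n = 0.75 × (2×178.08 + 6×336) = 1779.1 kN.
Tension yield (gross): A_g = 345×14 = 4830 mm². φR_n = 0.90 × 250 × 4830 = 1086.8 kN.
Governing: min(1577.7, 1779.1, 1086.8) = 1086.8 kN → gross-section yield.

1086.8 kN (gross-section yield governs)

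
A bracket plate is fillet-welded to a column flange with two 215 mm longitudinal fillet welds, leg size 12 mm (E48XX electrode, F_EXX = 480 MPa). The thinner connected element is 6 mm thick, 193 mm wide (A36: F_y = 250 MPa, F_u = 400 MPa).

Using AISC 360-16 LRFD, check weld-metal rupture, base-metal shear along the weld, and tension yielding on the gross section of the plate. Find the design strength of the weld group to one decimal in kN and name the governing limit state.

260.6 kN (gross-section yield governs)

Weld metal: throat = 0.707×12 = 8.484 mm, L = 2×215 = 430 mm. φR_n = 0.75 × 0.6 × 480 × 8.484 × 430 = 788.0 kN.
Base metal shear (6 mm plate): yield φR_n = 1.0×0.6×250×6×430 = 387.0 kN; rupture φR_n = 0.75×0.6×400×6×430 = 464.4 kN; take 387.0 kN (yield).
Tension yield (gross): A_g = 193×6 = 1158 mm². φR_n = 0.90 × 250 × 1158 = 260.6 kN.
Governing: min(788.0, 387.0, 260.6) = 260.6 kN → gross-section yield.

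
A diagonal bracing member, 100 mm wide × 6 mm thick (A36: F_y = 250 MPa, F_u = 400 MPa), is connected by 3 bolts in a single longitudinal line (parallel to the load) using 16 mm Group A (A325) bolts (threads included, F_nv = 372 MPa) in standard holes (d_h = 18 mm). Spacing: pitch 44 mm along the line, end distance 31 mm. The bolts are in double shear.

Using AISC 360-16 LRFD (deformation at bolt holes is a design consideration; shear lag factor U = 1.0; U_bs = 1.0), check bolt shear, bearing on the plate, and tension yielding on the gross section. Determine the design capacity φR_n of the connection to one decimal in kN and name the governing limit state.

Bolt shear: A_b = π(16)²/4 = 201.06 mm². φR_n = 0.75 × 372 × 201.06 × 3 × 2 = 336.6 kN.
Bearing (6 mm plate, F_u = 400 MPa): end bolts L_c = 31 − 18/2 = 22, R_n = min(1.2×22×6×400, 2.4×16×6×400) = 63.36 kN/bolt; interior L_c = 44 − 18 = 26, R_n = 74.88 kN/bolt. φR_n = 0.75 × (1×63.36 + 2×74.88) = 159.8 kN.
Tension yield (gross): A_g = 100×6 = 600 mm². φR_n = 0.90 × 250 × 600 = 135.0 kN.
Governing: min(336.6, 159.8, 135.0) = 135.0 kN → gross-section yield.

135.0 kN (gross-section yield governs)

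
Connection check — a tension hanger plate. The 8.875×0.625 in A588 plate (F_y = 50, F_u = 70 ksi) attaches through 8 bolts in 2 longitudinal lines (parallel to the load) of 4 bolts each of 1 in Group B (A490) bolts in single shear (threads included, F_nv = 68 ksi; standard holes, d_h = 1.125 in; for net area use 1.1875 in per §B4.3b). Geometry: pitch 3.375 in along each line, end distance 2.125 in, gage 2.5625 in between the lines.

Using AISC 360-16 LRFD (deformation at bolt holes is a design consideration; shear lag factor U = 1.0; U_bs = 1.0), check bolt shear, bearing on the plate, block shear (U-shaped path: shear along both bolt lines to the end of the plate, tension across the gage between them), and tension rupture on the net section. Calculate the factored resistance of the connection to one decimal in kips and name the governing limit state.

Bolt shear: A_b = π(1)²/4 = 0.7854 in². φR_n = 0.75 × 68 × 0.7854 × 8 × 1 = 320.4 kips.
Bearing (0.625 in plate, F_u = 70 ksi): end bolts L_c = 2.125 − 1.125/2 = 1.5625, R_n = min(1.2×1.5625×0.625×70, 2.4×1×0.625×70) = 82.031 kips/bolt; interior L_c = 3.375 − 1.125 = 2.25, R_n = 105 kips/bolt. φR_n = 0.75 × (2×82.031 + 6×105) = 595.5 kips.
Block shear: shear path 2×[2.125+3×3.375] = 2×12.25 in, A_gv = 15.313, A_nv = 2×(12.25 − 3.5×1.1875)×0.625 = 10.117 in²; tension across gage: (2.5625 − 1×1.1875)×0.625 = 0.85938 in². R_n = min(0.6×70×10.117, 0.6×50×15.313) + 1.0×70×0.85938 = min(424.91, 459.39) + 60.157 = 485.07 kips. φR_n = 0.75 × 485.07 = 363.8 kips.
Tension rupture (net): A_n = (8.875 − 2×1.1875)×0.625 = 4.0625 in² (U = 1.0, A_e = A_n). φR_n = 0.75 × 70 × 4.0625 = 213.3 kips.
Governing: min(320.4, 595.5, 363.8, 213.3) = 213.3 kips → net-section rupture.

213.3 kips (net-section rupture governs)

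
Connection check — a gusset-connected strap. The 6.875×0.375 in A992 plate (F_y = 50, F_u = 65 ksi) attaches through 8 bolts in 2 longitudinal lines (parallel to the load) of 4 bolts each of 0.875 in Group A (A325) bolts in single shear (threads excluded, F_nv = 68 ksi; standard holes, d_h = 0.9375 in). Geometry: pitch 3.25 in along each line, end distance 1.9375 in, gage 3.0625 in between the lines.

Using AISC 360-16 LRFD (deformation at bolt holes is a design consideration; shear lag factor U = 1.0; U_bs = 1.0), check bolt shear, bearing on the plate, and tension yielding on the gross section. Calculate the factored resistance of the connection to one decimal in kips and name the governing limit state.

116.0 kips (gross-section yield governs)

Bolt shear: A_b = π(0.875)²/4 = 0.60132 in². φR_n = 0.75 × 68 × 0.60132 × 8 × 1 = 245.3 kips.
Bearing (0.375 in plate, F_u = 65 ksi): end bolts L_c = 1.9375 − 0.9375/2 = 1.46875, R_n = min(1.2×1.46875×0.375×65, 2.4×0.875×0.375×65) = 42.961 kips/bolt; interior L_c = 3.25 − 0.9375 = 2.3125, R_n = 51.188 kips/bolt. φR_n = 0.75 × (2×42.961 + 6×51.188) = 294.8 kips.
Tension yield (gross): A_g = 6.875×0.375 = 2.5781 in². φR_n = 0.90 × 50 × 2.5781 = 116.0 kips.
Governing: min(245.3, 294.8, 116.0) = 116.0 kips → gross-section yield.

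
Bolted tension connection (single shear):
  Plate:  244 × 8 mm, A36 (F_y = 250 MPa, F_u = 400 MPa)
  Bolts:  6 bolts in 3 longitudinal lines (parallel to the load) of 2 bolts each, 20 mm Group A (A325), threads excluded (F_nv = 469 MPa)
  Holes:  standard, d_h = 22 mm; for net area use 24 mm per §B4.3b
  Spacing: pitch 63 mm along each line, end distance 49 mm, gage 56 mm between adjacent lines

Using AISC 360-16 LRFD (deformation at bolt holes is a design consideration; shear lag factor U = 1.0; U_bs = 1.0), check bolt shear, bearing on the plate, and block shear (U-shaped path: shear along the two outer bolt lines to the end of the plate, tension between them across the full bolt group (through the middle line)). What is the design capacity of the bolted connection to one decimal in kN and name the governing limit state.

Bolt shear: A_b = π(20)²/4 = 314.16 mm². φR_n = 0.75 × 469 × 314.16 × 6 × 1 = 663.0 kN.
Bearing (8 mm plate, F_u = 400 MPa): end bolts L_c = 49 − 22/2 = 38, R_n = min(1.2×38×8×400, 2.4×20×8×400) = 145.92 kN/bolt; interior L_c = 63 − 22 = 41, R_n = 153.6 kN/bolt. φR_n = 0.75 × (3×145.92 + 3×153.6) = 673.9 kN.
Block shear: shear path 2×[49+1×63] = 2×112 mm, A_gv = 1792, A_nv = 2×(112 − 1.5×24)×8 = 1216 mm²; tension across gage: (112 − 2×24)×8 = 512 mm². R_n = min(0.6×400×1216, 0.6×250×1792) + 1.0×400×512 = min(291.84, 268.8) + 204.8 = 473.6 kN. φR_n = 0.75 × 473.6 = 355.2 kN.
Governing: min(663.0, 673.9, 355.2) = 355.2 kN → block shear.

355.2 kN (block shear governs)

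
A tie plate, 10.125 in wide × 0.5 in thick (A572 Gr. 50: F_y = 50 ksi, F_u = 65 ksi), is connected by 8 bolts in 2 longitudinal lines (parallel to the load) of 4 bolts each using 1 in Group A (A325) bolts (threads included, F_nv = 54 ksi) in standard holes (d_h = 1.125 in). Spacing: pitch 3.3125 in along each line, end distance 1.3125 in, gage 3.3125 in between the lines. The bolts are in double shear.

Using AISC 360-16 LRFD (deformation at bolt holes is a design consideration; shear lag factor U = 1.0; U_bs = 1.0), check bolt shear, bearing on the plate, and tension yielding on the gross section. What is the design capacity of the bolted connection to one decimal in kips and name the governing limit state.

227.8 kips (gross-section yield governs)

Bolt shear: A_b = π(1)²/4 = 0.7854 in². φR_n = 0.75 × 54 × 0.7854 × 8 × 2 = 508.9 kips.
Bearing (0.5 in plate, F_u = 65 ksi): end bolts L_c = 1.3125 − 1.125/2 = 0.75, R_n = min(1.2×0.75×0.5×65, 2.4×1×0.5×65) = 29.25 kips/bolt; interior L_c = 3.3125 − 1.125 = 2.1875, R_n = 78 kips/bolt. φR_n = 0.75 × (2×29.25 + 6×78) = 394.9 kips.
Tension yield (gross): A_g = 10.125×0.5 = 5.0625 in². φR_n = 0.90 × 50 × 5.0625 = 227.8 kips.
Governing: min(508.9, 394.9, 227.8) = 227.8 kips → gross-section yield.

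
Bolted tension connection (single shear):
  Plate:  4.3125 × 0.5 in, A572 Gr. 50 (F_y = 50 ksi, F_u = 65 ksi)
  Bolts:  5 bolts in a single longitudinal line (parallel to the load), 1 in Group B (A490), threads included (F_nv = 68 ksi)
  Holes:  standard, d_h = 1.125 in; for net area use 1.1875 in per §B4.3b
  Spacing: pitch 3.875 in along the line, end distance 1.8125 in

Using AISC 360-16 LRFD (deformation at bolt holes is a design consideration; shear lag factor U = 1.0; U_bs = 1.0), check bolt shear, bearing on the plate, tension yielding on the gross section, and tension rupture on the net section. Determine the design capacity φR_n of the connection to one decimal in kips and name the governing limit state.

Bolt shear: A_b = π(1)²/4 = 0.7854 in². φR_n = 0.75 × 68 × 0.7854 × 5 × 1 = 200.3 kips.
Bearing (0.5 in plate, F_u = 65 ksi): end bolts L_c = 1.8125 − 1.125/2 = 1.25, R_n = min(1.2×1.25×0.5×65, 2.4×1×0.5×65) = 48.75 kips/bolt; interior L_c = 3.875 − 1.125 = 2.75, R_n = 78 kips/bolt. φR_n = 0.75 × (1×48.75 + 4×78) = 270.6 kips.
Tension yield (gross): A_g = 4.3125×0.5 = 2.1563 in². φR_n = 0.90 × 50 × 2.1563 = 97.0 kips.
Tension rupture (net): A_n = (4.3125 − 1×1.1875)×0.5 = 1.5625 in² (U = 1.0, A_e = A_n). φR_n = 0.75 × 65 × 1.5625 = 76.2 kips.
Governing: min(200.3, 270.6, 97.0, 76.2) = 76.2 kips → net-section rupture.

76.2 kips (net-section rupture governs)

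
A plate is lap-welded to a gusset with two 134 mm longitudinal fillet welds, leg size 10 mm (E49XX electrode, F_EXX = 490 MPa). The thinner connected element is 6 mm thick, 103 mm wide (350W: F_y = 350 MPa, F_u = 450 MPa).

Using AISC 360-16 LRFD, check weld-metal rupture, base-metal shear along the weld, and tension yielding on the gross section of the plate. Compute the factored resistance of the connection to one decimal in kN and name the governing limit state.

194.7 kN (gross-section yield governs)

Weld metal: throat = 0.707×10 = 7.07 mm, L = 2×134 = 268 mm. φR_n = 0.75 × 0.6 × 490 × 7.07 × 268 = 417.8 kN.
Base metal shear (6 mm plate): yield φR_n = 1.0×0.6×350×6×268 = 337.7 kN; rupture φR_n = 0.75×0.6×450×6×268 = 325.6 kN; take 325.6 kN (rupture).
Tension yield (gross): A_g = 103×6 = 618 mm². φR_n = 0.90 × 350 × 618 = 194.7 kN.
Governing: min(417.8, 325.6, 194.7) = 194.7 kN → gross-section yield.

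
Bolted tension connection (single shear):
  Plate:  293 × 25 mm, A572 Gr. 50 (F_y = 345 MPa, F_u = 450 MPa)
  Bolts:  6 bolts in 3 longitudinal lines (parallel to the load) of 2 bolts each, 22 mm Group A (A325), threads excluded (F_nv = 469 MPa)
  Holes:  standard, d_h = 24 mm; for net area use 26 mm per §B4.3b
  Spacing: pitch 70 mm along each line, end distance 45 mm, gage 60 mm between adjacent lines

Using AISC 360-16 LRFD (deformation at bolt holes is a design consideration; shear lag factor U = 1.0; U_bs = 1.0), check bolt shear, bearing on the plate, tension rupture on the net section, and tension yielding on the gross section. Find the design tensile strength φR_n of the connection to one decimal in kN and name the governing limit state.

802.3 kN (bolt shear governs)

Bolt shear: A_b = π(22)²/4 = 380.13 mm². φR_n = 0.75 × 469 × 380.13 × 6 × 1 = 802.3 kN.
Bearing (25 mm plate, F_u = 450 MPa): end bolts L_c = 45 − 24/2 = 33, R_n = min(1.2×33×25×450, 2.4×22×25×450) = 445.5 kN/bolt; interior L_c = 70 − 24 = 46, R_n = 594 kN/bolt. φR_n = 0.75 × (3×445.5 + 3×594) = 2338.9 kN.
Tension rupture (net): A_n = (293 − 3×26)×25 = 5375 mm² (U = 1.0, A_e = A_n). φR_n = 0.75 × 450 × 5375 = 1814.1 kN.
Tension yield (gross): A_g = 293×25 = 7325 mm². φR_n = 0.90 × 345 × 7325 = 2274.4 kN.
Governing: min(802.3, 2338.9, 1814.1, 2274.4) = 802.3 kN → bolt shear.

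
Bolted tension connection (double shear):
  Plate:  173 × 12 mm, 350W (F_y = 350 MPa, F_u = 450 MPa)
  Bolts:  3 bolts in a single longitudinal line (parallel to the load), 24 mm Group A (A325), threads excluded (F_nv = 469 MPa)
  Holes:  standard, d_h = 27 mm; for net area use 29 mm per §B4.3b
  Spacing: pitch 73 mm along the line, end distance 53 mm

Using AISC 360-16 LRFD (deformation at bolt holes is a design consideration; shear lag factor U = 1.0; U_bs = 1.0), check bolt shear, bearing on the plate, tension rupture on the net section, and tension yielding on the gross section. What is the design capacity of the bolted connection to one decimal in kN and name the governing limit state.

583.2 kN (net-section rupture governs)

Bolt shear: A_b = π(24)²/4 = 452.39 mm². φR_n = 0.75 × 469 × 452.39 × 3 × 2 = 954.8 kN.
Bearing (12 mm plate, F_u = 450 MPa): end bolts L_c = 53 − 27/2 = 39.5, R_n = min(1.2×39.5×12×450, 2.4×24×12×450) = 255.96 kN/bolt; interior L_c = 73 − 27 = 46, R_n = 298.08 kN/bolt. φR_n = 0.75 × (1×255.96 + 2×298.08) = 639.1 kN.
Tension rupture (net): A_n = (173 − 1×29)×12 = 1728 mm² (U = 1.0, A_e = A_n). φR_n = 0.75 × 450 × 1728 = 583.2 kN.
Tension yield (gross): A_g = 173×12 = 2076 mm². φR_n = 0.90 × 350 × 2076 = 653.9 kN.
Governing: min(954.8, 639.1, 583.2, 653.9) = 583.2 kN → net-section rupture.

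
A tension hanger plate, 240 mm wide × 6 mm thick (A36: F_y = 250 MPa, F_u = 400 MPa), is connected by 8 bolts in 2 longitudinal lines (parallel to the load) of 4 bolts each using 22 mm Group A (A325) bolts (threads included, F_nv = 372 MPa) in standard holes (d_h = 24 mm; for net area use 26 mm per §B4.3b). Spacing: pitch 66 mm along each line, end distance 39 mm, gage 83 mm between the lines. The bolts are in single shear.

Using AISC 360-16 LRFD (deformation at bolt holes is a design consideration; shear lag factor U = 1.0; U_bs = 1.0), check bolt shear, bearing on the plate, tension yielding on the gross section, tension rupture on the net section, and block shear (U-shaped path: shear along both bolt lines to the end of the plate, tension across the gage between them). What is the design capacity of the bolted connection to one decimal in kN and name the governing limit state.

Bolt shear: A_b = π(22)²/4 = 380.13 mm². φR_n = 0.75 × 372 × 380.13 × 8 × 1 = 848.5 kN.
Bearing (6 mm plate, F_u = 400 MPa): end bolts L_c = 39 − 24/2 = 27, R_n = min(1.2×27×6×400, 2.4×22×6×400) = 77.76 kN/bolt; interior L_c = 66 − 24 = 42, R_n = 120.96 kN/bolt. φR_n = 0.75 × (2×77.76 + 6×120.96) = 661.0 kN.
Tension yield (gross): A_g = 240×6 = 1440 mm². φR_n = 0.90 × 250 × 1440 = 324.0 kN.
Tension rupture (net): A_n = (240 − 2×26)×6 = 1128 mm² (U = 1.0, A_e = A_n). φR_n = 0.75 × 400 × 1128 = 338.4 kN.
Block shear: shear path 2×[39+3×66] = 2×237 mm, A_gv = 2844, A_nv = 2×(237 − 3.5×26)×6 = 1752 mm²; tension across gage: (83 − 1×26)×6 = 342 mm². R_n = min(0.6×400×1752, 0.6×250×2844) + 1.0×400×342 = min(420.48, 426.6) + 136.8 = 557.28 kN. φR_n = 0.75 × 557.28 = 418.0 kN.
Governing: min(848.5, 661.0, 324.0, 338.4, 418.0) = 324.0 kN → gross-section yield.

324.0 kN (gross-section yield governs)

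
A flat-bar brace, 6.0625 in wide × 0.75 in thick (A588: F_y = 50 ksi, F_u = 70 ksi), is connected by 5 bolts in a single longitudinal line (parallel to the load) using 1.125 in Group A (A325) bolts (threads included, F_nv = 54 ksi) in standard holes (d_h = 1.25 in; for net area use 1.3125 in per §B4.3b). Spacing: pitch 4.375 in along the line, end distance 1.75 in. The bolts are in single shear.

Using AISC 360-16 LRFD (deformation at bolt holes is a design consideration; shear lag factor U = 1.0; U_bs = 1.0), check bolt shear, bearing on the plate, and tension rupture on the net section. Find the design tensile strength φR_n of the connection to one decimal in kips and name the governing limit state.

187.0 kips (net-section rupture governs)

Bolt shear: A_b = π(1.125)²/4 = 0.99402 in². φR_n = 0.75 × 54 × 0.99402 × 5 × 1 = 201.3 kips.
Bearing (0.75 in plate, F_u = 70 ksi): end bolts L_c = 1.75 − 1.25/2 = 1.125, R_n = min(1.2×1.125×0.75×70, 2.4×1.125×0.75×70) = 70.875 kips/bolt; interior L_c = 4.375 − 1.25 = 3.125, R_n = 141.75 kips/bolt. φR_n = 0.75 × (1×70.875 + 4×141.75) = 478.4 kips.
Tension rupture (net): A_n = (6.0625 − 1×1.3125)×0.75 = 3.5625 in² (U = 1.0, A_e = A_n). φR_n = 0.75 × 70 × 3.5625 = 187.0 kips.
Governing: min(201.3, 478.4, 187.0) = 187.0 kips → net-section rupture.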